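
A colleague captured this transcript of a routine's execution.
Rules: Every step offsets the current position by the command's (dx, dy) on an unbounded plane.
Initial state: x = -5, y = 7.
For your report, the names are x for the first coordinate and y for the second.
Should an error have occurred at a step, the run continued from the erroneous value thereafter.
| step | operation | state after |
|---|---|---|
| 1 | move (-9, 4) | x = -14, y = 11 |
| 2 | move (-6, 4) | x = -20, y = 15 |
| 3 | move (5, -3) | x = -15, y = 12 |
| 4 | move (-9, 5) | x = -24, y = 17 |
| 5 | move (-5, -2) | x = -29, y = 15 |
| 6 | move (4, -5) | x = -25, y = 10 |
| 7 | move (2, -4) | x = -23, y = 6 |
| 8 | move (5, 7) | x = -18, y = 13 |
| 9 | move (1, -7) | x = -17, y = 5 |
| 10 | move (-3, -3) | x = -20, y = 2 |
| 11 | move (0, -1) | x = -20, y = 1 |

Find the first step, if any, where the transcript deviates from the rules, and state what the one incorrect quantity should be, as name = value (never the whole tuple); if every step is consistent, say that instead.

step 9, y = 6

step 1: x = -5 + (-9) = -14, y = 7 + (4) = 11 -> exactly as logged
step 2: x = -14 + (-6) = -20, y = 11 + (4) = 15 -> matches
step 3: x = -20 + (5) = -15, y = 15 + (-3) = 12 -> consistent with the transcript
step 4: x = -15 + (-9) = -24, y = 12 + (5) = 17 -> no discrepancy
step 5: x = -24 + (-5) = -29, y = 17 + (-2) = 15 -> matches
step 6: x = -29 + (4) = -25, y = 15 + (-5) = 10 -> checks out
step 7: x = -25 + (2) = -23, y = 10 + (-4) = 6 -> no discrepancy
step 8: x = -23 + (5) = -18, y = 6 + (7) = 13 -> no discrepancy
step 9: x = -18 + (1) = -17, y = 13 + (-7) = 6 -> this is not what the transcript shows
The audit stops at step 9: the recorded entry is wrong and should be y = 6.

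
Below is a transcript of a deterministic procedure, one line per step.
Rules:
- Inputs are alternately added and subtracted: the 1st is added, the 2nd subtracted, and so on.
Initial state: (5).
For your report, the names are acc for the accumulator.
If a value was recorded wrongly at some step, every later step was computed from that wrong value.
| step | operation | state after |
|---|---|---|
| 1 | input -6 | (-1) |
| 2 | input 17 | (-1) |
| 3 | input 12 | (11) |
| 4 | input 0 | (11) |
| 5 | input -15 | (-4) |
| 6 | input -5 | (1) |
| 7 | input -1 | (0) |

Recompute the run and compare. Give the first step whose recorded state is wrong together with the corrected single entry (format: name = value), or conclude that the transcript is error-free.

Recomputing the run from the initial state:
step 1: acc = -1
step 2: acc = -18
step 3: acc = -6
step 4: acc = -6
step 5: acc = -21
step 6: acc = -16
step 7: acc = -17
The first disagreement with the transcript is at step 2, where the value should be acc = -18.

step 2, acc = -18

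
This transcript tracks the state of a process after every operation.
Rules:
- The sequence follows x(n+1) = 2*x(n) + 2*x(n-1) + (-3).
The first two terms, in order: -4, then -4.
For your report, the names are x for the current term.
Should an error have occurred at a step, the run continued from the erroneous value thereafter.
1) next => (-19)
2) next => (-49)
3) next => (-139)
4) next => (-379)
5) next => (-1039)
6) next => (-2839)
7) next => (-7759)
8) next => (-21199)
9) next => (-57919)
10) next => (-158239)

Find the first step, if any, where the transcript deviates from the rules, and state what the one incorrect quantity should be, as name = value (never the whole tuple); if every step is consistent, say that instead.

no error

step 1: x = 2*(-4) + (2)*(-4) + (-3) = -19 -> agrees with the transcript
step 2: x = 2*(-19) + (2)*(-4) + (-3) = -49 -> consistent with the transcript
step 3: x = 2*(-49) + (2)*(-19) + (-3) = -139 -> verified
step 4: x = 2*(-139) + (2)*(-49) + (-3) = -379 -> verified
step 5: x = 2*(-379) + (2)*(-139) + (-3) = -1039 -> same as recorded
step 6: x = 2*(-1039) + (2)*(-379) + (-3) = -2839 -> same as recorded
step 7: x = 2*(-2839) + (2)*(-1039) + (-3) = -7759 -> in agreement
step 8: x = 2*(-7759) + (2)*(-2839) + (-3) = -21199 -> no discrepancy
step 9: x = 2*(-21199) + (2)*(-7759) + (-3) = -57919 -> checks out
step 10: x = 2*(-57919) + (2)*(-21199) + (-3) = -158239 -> same as recorded
Every step is consistent.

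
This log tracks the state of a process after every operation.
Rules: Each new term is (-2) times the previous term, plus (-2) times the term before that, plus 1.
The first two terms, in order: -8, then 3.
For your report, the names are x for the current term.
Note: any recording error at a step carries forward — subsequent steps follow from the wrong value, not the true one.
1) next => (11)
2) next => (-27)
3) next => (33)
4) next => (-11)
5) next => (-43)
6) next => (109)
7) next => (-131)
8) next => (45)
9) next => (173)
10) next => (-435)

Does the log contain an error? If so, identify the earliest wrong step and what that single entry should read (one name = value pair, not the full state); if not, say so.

no error

Recomputing the run from the initial state:
step 1: x = 11
step 2: x = -27
step 3: x = 33
step 4: x = -11
step 5: x = -43
step 6: x = 109
step 7: x = -131
step 8: x = 45
step 9: x = 173
step 10: x = -435
This matches the log at every step.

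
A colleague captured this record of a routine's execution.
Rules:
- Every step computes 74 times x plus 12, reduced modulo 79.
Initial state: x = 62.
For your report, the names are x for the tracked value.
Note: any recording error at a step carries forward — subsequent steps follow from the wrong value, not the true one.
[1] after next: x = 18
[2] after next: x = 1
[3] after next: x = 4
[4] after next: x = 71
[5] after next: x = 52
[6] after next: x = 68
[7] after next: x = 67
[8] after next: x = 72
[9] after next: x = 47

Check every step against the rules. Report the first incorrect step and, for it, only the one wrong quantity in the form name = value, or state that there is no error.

step 3, x = 7

step 1: x = (74*62 + 12) mod 79 = 18 -> consistent with the record
step 2: x = (74*18 + 12) mod 79 = 1 -> verified
step 3: x = (74*1 + 12) mod 79 = 7 -> the record has a different value
First incorrect step: 3; the correct value is x = 7.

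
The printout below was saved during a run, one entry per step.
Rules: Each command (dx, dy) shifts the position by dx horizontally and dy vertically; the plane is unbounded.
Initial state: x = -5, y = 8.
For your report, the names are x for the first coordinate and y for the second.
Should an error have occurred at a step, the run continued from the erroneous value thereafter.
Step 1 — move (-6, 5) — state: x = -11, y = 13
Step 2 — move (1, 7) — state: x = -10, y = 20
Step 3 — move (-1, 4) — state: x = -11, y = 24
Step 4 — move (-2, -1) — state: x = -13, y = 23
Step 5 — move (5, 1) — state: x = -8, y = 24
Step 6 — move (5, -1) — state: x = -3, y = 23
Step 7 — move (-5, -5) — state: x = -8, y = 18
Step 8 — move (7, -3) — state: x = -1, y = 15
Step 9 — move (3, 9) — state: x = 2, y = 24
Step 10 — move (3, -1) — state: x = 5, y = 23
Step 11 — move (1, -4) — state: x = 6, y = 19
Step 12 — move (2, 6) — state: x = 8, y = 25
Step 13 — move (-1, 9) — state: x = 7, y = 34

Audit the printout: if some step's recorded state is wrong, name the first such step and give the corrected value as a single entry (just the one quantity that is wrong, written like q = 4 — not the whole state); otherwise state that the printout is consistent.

Recomputing the run from the initial state:
step 1: x = -11, y = 13
step 2: x = -10, y = 20
step 3: x = -11, y = 24
step 4: x = -13, y = 23
step 5: x = -8, y = 24
step 6: x = -3, y = 23
step 7: x = -8, y = 18
step 8: x = -1, y = 15
step 9: x = 2, y = 24
step 10: x = 5, y = 23
step 11: x = 6, y = 19
step 12: x = 8, y = 25
step 13: x = 7, y = 34
This matches the printout at every step.

no error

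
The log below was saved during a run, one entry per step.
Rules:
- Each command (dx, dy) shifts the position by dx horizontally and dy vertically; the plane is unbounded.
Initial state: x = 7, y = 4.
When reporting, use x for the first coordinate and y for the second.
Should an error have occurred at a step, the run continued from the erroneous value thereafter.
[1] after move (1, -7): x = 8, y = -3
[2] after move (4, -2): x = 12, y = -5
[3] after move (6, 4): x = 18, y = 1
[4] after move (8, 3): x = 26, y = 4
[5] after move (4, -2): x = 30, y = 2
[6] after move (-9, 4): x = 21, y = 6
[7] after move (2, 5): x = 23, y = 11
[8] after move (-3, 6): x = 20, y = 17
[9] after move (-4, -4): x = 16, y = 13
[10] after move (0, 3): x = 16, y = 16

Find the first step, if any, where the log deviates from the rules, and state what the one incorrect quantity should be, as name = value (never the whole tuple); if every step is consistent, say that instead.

step 1: x = 7 + (1) = 8, y = 4 + (-7) = -3 -> checks out
step 2: x = 8 + (4) = 12, y = -3 + (-2) = -5 -> checks out
step 3: x = 12 + (6) = 18, y = -5 + (4) = -1 -> the log disagrees here
First incorrect step: 3; the correct value is y = -1.

step 3, y = -1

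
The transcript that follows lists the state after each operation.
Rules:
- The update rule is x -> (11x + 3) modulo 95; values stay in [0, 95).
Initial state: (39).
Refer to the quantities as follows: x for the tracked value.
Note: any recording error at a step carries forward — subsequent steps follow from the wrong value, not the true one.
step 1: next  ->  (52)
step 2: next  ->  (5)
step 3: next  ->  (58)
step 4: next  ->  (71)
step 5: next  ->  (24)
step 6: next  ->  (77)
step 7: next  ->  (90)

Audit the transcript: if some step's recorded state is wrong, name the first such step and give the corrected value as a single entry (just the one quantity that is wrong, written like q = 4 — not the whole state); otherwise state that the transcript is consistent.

Step 1: x = (11*39 + 3) mod 95 = 52 — no discrepancy.
Step 2: x = (11*52 + 3) mod 95 = 5 — verified.
Step 3: x = (11*5 + 3) mod 95 = 58 — consistent with the transcript.
Step 4: x = (11*58 + 3) mod 95 = 71 — consistent with the transcript.
Step 5: x = (11*71 + 3) mod 95 = 24 — verified.
Step 6: x = (11*24 + 3) mod 95 = 77 — matches.
Step 7: x = (11*77 + 3) mod 95 = 90 — agrees with the transcript.
The whole run recomputes cleanly — no discrepancies.

no error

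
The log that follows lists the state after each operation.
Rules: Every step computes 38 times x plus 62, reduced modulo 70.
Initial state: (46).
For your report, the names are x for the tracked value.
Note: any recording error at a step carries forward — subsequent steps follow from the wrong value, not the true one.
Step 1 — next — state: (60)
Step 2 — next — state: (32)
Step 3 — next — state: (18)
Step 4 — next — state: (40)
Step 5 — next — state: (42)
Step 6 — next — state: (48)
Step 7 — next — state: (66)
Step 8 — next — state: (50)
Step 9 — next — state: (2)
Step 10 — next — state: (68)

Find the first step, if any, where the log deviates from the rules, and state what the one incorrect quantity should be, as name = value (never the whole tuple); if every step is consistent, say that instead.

step 4, x = 46

1. x = (38*46 + 62) mod 70 = 60 (in agreement)
2. x = (38*60 + 62) mod 70 = 32 (agrees with the log)
3. x = (38*32 + 62) mod 70 = 18 (consistent with the log)
4. x = (38*18 + 62) mod 70 = 46 (the log disagrees here)
The audit stops at step 4: the recorded entry is wrong and should be x = 46.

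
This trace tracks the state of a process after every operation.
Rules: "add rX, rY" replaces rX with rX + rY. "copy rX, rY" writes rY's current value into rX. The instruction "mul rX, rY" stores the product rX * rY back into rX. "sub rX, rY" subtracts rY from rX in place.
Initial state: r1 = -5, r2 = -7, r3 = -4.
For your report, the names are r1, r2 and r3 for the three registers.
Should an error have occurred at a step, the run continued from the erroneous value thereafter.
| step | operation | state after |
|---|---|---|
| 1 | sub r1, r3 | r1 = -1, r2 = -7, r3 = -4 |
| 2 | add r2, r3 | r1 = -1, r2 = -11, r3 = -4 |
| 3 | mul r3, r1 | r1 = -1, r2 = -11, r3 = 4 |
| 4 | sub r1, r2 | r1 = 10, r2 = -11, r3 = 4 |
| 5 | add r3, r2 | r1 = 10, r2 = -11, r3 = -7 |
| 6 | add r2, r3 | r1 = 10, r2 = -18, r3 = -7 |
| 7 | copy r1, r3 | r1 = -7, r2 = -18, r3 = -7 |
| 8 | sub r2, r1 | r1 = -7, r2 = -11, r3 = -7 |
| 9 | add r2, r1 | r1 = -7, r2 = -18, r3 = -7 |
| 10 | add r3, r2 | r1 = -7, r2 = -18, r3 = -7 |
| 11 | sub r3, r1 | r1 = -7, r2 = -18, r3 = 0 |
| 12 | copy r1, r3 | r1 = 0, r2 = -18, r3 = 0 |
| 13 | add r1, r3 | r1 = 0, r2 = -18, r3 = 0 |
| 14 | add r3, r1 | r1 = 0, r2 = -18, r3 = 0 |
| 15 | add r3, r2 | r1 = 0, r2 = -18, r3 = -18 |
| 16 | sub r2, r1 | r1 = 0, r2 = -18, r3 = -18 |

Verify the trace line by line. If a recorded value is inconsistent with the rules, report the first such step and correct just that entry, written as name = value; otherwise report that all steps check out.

step 10, r3 = -25

step 1: r1 = -5 - -4 = -1 -> same as recorded
step 2: r2 = -7 + -4 = -11 -> no discrepancy
step 3: r3 = -4 * -1 = 4 -> exactly as logged
step 4: r1 = -1 - -11 = 10 -> same as recorded
step 5: r3 = 4 + -11 = -7 -> checks out
step 6: r2 = -11 + -7 = -18 -> verified
step 7: r1 = -7 -> matches
step 8: r2 = -18 - -7 = -11 -> verified
step 9: r2 = -11 + -7 = -18 -> matches
step 10: r3 = -7 + -18 = -25 -> the trace disagrees here
The audit stops at step 10: the recorded entry is wrong and should be r3 = -25.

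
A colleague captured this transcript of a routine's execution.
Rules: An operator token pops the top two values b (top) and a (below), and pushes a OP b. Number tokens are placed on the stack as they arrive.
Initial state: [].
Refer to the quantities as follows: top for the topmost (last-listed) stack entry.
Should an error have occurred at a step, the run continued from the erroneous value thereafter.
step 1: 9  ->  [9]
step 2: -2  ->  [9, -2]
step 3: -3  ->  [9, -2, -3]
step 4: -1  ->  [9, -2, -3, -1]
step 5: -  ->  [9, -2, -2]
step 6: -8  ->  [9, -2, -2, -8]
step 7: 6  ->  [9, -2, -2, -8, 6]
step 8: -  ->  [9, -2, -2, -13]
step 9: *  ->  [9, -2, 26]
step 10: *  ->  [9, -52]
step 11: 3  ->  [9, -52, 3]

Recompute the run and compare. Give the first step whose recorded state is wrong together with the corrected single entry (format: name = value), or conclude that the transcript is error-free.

step 8, top = -14

Recomputing the run from the initial state:
step 1: [9]
step 2: [9, -2]
step 3: [9, -2, -3]
step 4: [9, -2, -3, -1]
step 5: [9, -2, -2]
step 6: [9, -2, -2, -8]
step 7: [9, -2, -2, -8, 6]
step 8: [9, -2, -2, -14]
step 9: [9, -2, 28]
step 10: [9, -56]
step 11: [9, -56, 3]
The first disagreement with the transcript is at step 8, where the value should be top = -14.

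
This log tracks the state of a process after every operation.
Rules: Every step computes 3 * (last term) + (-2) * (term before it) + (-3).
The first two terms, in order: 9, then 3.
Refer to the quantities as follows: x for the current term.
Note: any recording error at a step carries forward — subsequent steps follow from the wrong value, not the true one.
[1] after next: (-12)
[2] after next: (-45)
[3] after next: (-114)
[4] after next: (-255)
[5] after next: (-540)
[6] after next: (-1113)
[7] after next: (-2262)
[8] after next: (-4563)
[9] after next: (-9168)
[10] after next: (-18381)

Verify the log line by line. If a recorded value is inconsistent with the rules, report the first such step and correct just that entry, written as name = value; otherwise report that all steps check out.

no error

1. x = 3*(3) + (-2)*(9) + (-3) = -12 (verified)
2. x = 3*(-12) + (-2)*(3) + (-3) = -45 (checks out)
3. x = 3*(-45) + (-2)*(-12) + (-3) = -114 (in agreement)
4. x = 3*(-114) + (-2)*(-45) + (-3) = -255 (verified)
5. x = 3*(-255) + (-2)*(-114) + (-3) = -540 (confirmed correct)
6. x = 3*(-540) + (-2)*(-255) + (-3) = -1113 (verified)
7. x = 3*(-1113) + (-2)*(-540) + (-3) = -2262 (verified)
8. x = 3*(-2262) + (-2)*(-1113) + (-3) = -4563 (in agreement)
9. x = 3*(-4563) + (-2)*(-2262) + (-3) = -9168 (no discrepancy)
10. x = 3*(-9168) + (-2)*(-4563) + (-3) = -18381 (exactly as logged)
All entries verified; no error found.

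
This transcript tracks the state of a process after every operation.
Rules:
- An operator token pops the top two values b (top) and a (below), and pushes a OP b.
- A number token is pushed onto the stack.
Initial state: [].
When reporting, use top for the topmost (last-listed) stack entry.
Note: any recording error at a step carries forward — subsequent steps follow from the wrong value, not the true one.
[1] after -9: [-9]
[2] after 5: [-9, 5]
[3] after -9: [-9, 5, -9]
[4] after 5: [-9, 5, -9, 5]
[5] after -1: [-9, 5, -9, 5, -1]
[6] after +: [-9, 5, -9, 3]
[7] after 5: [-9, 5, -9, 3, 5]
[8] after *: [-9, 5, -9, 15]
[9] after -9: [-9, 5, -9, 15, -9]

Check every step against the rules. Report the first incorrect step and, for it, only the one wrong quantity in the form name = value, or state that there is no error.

Recomputing the run from the initial state:
step 1: [-9]
step 2: [-9, 5]
step 3: [-9, 5, -9]
step 4: [-9, 5, -9, 5]
step 5: [-9, 5, -9, 5, -1]
step 6: [-9, 5, -9, 4]
step 7: [-9, 5, -9, 4, 5]
step 8: [-9, 5, -9, 20]
step 9: [-9, 5, -9, 20, -9]
The first disagreement with the transcript is at step 6, where the value should be top = 4.

step 6, top = 4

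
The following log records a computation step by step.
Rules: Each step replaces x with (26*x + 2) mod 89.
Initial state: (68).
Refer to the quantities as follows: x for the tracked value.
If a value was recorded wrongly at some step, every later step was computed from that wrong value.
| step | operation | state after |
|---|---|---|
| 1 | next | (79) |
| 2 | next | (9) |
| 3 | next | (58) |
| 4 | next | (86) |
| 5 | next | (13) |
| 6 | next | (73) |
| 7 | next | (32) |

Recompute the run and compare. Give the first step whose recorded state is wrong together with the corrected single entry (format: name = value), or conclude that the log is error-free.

step 7, x = 31

Recomputing the run from the initial state:
step 1: x = 79
step 2: x = 9
step 3: x = 58
step 4: x = 86
step 5: x = 13
step 6: x = 73
step 7: x = 31
The first disagreement with the log is at step 7, where the value should be x = 31.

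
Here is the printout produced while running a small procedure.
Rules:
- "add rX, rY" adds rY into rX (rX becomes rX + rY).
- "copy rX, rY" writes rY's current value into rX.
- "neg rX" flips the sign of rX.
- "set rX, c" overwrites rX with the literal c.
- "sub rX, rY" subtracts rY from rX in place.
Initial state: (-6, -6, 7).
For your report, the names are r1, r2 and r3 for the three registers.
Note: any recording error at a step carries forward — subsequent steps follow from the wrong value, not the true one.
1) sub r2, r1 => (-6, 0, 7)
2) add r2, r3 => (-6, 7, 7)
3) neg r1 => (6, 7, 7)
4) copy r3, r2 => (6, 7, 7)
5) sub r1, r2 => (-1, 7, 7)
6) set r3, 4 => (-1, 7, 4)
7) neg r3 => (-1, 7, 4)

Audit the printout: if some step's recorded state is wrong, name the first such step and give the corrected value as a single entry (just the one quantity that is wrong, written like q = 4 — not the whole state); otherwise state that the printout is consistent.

step 7, r3 = -4

step 1: r2 = -6 - -6 = 0 -> same as recorded
step 2: r2 = 0 + 7 = 7 -> consistent with the printout
step 3: r1 = -(-6) = 6 -> verified
step 4: r3 = 7 -> matches
step 5: r1 = 6 - 7 = -1 -> exactly as logged
step 6: r3 = 4 -> matches
step 7: r3 = -(4) = -4 -> a discrepancy with the printout
Conclusion: step 7 carries the first error; the entry should be r3 = -4.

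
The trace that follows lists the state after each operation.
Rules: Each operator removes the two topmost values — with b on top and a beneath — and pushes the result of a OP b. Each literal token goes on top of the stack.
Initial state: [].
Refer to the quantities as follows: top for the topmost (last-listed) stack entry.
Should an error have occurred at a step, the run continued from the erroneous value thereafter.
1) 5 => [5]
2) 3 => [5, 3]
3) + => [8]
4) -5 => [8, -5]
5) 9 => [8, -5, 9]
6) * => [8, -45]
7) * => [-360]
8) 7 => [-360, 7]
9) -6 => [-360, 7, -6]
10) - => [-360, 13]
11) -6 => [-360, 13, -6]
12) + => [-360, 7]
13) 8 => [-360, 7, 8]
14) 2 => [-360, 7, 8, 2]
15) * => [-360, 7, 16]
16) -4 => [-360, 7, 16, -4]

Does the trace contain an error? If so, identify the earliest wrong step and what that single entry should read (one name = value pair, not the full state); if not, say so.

Step 1: push 5: top = 5 — exactly as logged.
Step 2: push 3: top = 3 — verified.
Step 3: 5 + 3 = 8 — no discrepancy.
Step 4: push -5: top = -5 — matches.
Step 5: push 9: top = 9 — checks out.
Step 6: -5 * 9 = -45 — matches.
Step 7: 8 * -45 = -360 — confirmed correct.
Step 8: push 7: top = 7 — verified.
Step 9: push -6: top = -6 — matches.
Step 10: 7 - -6 = 13 — matches.
Step 11: push -6: top = -6 — checks out.
Step 12: 13 + -6 = 7 — checks out.
Step 13: push 8: top = 8 — matches.
Step 14: push 2: top = 2 — agrees with the trace.
Step 15: 8 * 2 = 16 — verified.
Step 16: push -4: top = -4 — verified.
All entries verified; no error found.

no error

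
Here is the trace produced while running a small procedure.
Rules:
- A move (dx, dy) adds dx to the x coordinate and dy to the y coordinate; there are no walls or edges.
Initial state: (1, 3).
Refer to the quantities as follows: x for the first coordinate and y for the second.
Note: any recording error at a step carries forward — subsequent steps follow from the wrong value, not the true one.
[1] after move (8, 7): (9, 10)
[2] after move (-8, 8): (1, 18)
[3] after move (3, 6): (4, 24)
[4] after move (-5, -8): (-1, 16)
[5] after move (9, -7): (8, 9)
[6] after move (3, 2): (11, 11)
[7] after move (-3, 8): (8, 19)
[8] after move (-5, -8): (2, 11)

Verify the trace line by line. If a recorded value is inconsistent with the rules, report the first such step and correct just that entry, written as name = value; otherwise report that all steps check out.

step 8, x = 3

1. x = 1 + (8) = 9, y = 3 + (7) = 10 (consistent with the trace)
2. x = 9 + (-8) = 1, y = 10 + (8) = 18 (no discrepancy)
3. x = 1 + (3) = 4, y = 18 + (6) = 24 (no discrepancy)
4. x = 4 + (-5) = -1, y = 24 + (-8) = 16 (agrees with the trace)
5. x = -1 + (9) = 8, y = 16 + (-7) = 9 (in agreement)
6. x = 8 + (3) = 11, y = 9 + (2) = 11 (same as recorded)
7. x = 11 + (-3) = 8, y = 11 + (8) = 19 (agrees with the trace)
8. x = 8 + (-5) = 3, y = 19 + (-8) = 11 (not what was recorded)
First incorrect step: 8; the correct value is x = 3.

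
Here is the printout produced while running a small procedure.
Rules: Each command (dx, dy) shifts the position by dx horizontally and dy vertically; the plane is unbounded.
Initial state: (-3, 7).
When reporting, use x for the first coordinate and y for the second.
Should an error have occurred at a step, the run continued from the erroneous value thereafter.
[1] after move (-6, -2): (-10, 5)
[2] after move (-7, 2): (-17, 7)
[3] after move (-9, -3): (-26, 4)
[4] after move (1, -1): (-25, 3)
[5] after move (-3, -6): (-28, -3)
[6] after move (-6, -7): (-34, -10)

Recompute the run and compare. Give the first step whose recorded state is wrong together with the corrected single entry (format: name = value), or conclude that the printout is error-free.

Recomputing the run from the initial state:
step 1: x = -9, y = 5
step 2: x = -16, y = 7
step 3: x = -25, y = 4
step 4: x = -24, y = 3
step 5: x = -27, y = -3
step 6: x = -33, y = -10
The first disagreement with the printout is at step 1, where the value should be x = -9.

step 1, x = -9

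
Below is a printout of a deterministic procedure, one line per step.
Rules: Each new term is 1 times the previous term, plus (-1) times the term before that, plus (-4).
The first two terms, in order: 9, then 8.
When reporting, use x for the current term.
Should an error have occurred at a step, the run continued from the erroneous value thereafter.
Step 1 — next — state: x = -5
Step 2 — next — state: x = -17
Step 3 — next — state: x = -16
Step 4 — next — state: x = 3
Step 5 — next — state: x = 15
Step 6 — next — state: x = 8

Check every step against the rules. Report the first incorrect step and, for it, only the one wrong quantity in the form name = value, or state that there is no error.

Step 1: x = 1*(8) + (-1)*(9) + (-4) = -5 — confirmed correct.
Step 2: x = 1*(-5) + (-1)*(8) + (-4) = -17 — confirmed correct.
Step 3: x = 1*(-17) + (-1)*(-5) + (-4) = -16 — consistent with the printout.
Step 4: x = 1*(-16) + (-1)*(-17) + (-4) = -3 — first mismatch against the printout.
So the first discrepancy is step 4, where the right value is x = -3.

step 4, x = -3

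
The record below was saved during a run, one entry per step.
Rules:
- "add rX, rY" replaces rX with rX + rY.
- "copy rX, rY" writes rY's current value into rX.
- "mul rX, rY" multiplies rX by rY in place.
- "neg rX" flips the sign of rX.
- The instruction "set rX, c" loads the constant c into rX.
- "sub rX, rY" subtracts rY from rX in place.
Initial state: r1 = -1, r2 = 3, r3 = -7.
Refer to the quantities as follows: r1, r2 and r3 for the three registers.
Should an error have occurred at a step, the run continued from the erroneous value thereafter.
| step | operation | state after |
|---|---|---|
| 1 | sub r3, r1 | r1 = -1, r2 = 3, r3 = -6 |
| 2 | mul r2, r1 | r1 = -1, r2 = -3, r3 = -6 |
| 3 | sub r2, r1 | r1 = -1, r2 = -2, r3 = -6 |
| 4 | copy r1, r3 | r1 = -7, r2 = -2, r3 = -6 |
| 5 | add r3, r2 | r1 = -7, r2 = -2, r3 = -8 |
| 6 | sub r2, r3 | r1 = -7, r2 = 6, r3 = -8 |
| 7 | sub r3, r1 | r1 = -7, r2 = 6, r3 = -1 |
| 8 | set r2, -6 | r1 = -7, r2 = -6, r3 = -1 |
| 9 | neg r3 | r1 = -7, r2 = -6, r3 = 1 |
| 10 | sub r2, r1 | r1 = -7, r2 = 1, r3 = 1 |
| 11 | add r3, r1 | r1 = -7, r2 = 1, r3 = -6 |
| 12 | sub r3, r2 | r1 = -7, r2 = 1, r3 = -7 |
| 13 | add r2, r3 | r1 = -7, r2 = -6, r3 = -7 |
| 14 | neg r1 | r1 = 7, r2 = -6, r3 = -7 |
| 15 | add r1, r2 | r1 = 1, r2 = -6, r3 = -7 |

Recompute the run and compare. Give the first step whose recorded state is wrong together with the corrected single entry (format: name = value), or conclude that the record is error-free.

step 4, r1 = -6

step 1: r3 = -7 - -1 = -6 -> matches
step 2: r2 = 3 * -1 = -3 -> confirmed correct
step 3: r2 = -3 - -1 = -2 -> in agreement
step 4: r1 = -6 -> the record has a different value
Step 4 is the first one off; corrected, r1 = -6.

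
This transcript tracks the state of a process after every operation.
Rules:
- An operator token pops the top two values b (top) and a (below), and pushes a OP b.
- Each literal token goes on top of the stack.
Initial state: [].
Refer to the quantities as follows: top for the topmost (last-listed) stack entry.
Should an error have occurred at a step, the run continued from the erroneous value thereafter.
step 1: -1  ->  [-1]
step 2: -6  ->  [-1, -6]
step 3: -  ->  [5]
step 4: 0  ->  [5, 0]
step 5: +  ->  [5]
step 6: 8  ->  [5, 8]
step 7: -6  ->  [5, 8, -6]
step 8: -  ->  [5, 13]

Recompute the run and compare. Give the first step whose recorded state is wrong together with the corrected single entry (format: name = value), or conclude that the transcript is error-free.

Recomputing the run from the initial state:
step 1: [-1]
step 2: [-1, -6]
step 3: [5]
step 4: [5, 0]
step 5: [5]
step 6: [5, 8]
step 7: [5, 8, -6]
step 8: [5, 14]
The first disagreement with the transcript is at step 8, where the value should be top = 14.

step 8, top = 14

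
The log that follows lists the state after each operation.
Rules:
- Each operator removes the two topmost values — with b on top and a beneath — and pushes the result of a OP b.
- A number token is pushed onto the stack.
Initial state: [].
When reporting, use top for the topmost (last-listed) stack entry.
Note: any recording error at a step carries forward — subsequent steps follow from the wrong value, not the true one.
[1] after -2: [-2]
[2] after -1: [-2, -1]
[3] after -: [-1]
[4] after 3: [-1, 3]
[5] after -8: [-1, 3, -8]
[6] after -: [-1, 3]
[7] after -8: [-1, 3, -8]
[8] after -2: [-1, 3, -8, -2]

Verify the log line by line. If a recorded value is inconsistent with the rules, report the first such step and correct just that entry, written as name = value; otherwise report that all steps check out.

1. push -2: top = -2 (agrees with the log)
2. push -1: top = -1 (consistent with the log)
3. -2 - -1 = -1 (in agreement)
4. push 3: top = 3 (same as recorded)
5. push -8: top = -8 (confirmed correct)
6. 3 - -8 = 11 (the entry is off here)
So the first discrepancy is step 6, where the right value is top = 11.

step 6, top = 11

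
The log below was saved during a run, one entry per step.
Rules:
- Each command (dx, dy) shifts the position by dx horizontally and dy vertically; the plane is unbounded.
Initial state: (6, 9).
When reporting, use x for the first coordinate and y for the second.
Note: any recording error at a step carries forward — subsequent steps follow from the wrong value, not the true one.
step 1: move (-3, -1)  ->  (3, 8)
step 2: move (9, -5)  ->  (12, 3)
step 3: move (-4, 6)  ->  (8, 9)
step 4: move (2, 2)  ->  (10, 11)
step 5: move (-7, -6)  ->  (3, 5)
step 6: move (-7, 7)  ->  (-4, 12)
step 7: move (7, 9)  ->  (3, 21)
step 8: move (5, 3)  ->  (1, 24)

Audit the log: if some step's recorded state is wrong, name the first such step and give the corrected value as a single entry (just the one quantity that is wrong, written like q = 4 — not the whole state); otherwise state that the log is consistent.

Step 1: x = 6 + (-3) = 3, y = 9 + (-1) = 8 — agrees with the log.
Step 2: x = 3 + (9) = 12, y = 8 + (-5) = 3 — matches.
Step 3: x = 12 + (-4) = 8, y = 3 + (6) = 9 — verified.
Step 4: x = 8 + (2) = 10, y = 9 + (2) = 11 — matches.
Step 5: x = 10 + (-7) = 3, y = 11 + (-6) = 5 — consistent with the log.
Step 6: x = 3 + (-7) = -4, y = 5 + (7) = 12 — exactly as logged.
Step 7: x = -4 + (7) = 3, y = 12 + (9) = 21 — confirmed correct.
Step 8: x = 3 + (5) = 8, y = 21 + (3) = 24 — not what was recorded.
The audit stops at step 8: the recorded entry is wrong and should be x = 8.

step 8, x = 8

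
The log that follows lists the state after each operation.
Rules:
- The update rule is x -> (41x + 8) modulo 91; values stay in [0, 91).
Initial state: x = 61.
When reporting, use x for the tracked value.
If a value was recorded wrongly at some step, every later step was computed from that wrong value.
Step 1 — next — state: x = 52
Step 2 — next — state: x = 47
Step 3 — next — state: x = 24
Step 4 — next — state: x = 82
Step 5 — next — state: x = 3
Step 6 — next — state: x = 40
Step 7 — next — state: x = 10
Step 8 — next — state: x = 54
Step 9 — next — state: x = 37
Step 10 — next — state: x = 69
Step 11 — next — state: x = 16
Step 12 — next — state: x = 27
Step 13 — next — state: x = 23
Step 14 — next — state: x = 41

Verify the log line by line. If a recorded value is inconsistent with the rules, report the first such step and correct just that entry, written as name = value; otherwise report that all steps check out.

1. x = (41*61 + 8) mod 91 = 52 (consistent with the log)
2. x = (41*52 + 8) mod 91 = 47 (checks out)
3. x = (41*47 + 8) mod 91 = 24 (checks out)
4. x = (41*24 + 8) mod 91 = 82 (matches)
5. x = (41*82 + 8) mod 91 = 3 (checks out)
6. x = (41*3 + 8) mod 91 = 40 (checks out)
7. x = (41*40 + 8) mod 91 = 10 (exactly as logged)
8. x = (41*10 + 8) mod 91 = 54 (in agreement)
9. x = (41*54 + 8) mod 91 = 38 (first mismatch against the log)
So the first discrepancy is step 9, where the right value is x = 38.

step 9, x = 38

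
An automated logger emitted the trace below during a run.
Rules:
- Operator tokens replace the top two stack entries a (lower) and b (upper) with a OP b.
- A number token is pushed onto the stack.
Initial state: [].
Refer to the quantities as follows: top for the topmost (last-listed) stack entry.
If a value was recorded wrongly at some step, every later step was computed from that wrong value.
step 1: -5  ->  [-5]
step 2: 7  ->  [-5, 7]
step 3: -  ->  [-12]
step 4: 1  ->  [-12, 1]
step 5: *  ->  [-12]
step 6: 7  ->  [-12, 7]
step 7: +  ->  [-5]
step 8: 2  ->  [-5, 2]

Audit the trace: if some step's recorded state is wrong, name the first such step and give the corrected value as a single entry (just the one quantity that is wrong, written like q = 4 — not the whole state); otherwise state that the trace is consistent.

no error

Recomputing the run from the initial state:
step 1: [-5]
step 2: [-5, 7]
step 3: [-12]
step 4: [-12, 1]
step 5: [-12]
step 6: [-12, 7]
step 7: [-5]
step 8: [-5, 2]
This matches the trace at every step.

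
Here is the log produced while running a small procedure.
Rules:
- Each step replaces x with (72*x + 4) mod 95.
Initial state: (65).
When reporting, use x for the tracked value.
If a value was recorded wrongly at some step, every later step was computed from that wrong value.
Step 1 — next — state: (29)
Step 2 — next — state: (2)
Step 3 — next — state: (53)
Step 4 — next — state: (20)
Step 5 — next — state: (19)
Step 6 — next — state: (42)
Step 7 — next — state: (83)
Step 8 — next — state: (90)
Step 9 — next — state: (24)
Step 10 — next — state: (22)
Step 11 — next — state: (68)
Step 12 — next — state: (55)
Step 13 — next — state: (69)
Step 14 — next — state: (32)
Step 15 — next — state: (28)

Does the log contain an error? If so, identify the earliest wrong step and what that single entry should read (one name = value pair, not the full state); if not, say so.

no error

Recomputing the run from the initial state:
step 1: x = 29
step 2: x = 2
step 3: x = 53
step 4: x = 20
step 5: x = 19
step 6: x = 42
step 7: x = 83
step 8: x = 90
step 9: x = 24
step 10: x = 22
step 11: x = 68
step 12: x = 55
step 13: x = 69
step 14: x = 32
step 15: x = 28
This matches the log at every step.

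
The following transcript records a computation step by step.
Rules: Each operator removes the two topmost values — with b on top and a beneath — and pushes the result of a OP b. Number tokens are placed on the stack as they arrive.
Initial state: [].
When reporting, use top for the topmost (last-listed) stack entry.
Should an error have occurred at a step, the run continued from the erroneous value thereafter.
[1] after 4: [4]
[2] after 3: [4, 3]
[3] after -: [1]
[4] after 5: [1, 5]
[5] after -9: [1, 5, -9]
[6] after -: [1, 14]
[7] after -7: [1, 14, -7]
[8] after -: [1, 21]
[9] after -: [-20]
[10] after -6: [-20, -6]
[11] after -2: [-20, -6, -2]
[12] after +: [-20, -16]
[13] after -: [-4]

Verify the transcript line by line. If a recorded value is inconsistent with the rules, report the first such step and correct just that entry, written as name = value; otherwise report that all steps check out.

step 12, top = -8

Recomputing the run from the initial state:
step 1: [4]
step 2: [4, 3]
step 3: [1]
step 4: [1, 5]
step 5: [1, 5, -9]
step 6: [1, 14]
step 7: [1, 14, -7]
step 8: [1, 21]
step 9: [-20]
step 10: [-20, -6]
step 11: [-20, -6, -2]
step 12: [-20, -8]
step 13: [-12]
The first disagreement with the transcript is at step 12, where the value should be top = -8.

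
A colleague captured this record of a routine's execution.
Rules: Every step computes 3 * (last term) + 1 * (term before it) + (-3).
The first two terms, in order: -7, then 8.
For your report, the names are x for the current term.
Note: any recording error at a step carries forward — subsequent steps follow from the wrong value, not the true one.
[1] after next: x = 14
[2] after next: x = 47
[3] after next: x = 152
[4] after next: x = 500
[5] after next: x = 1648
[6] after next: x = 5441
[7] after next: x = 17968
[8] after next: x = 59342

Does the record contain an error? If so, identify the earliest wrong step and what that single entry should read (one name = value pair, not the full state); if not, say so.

Step 1: x = 3*(8) + (1)*(-7) + (-3) = 14 — verified.
Step 2: x = 3*(14) + (1)*(8) + (-3) = 47 — matches.
Step 3: x = 3*(47) + (1)*(14) + (-3) = 152 — no discrepancy.
Step 4: x = 3*(152) + (1)*(47) + (-3) = 500 — no discrepancy.
Step 5: x = 3*(500) + (1)*(152) + (-3) = 1649 — first mismatch against the record.
So the first discrepancy is step 5, where the right value is x = 1649.

step 5, x = 1649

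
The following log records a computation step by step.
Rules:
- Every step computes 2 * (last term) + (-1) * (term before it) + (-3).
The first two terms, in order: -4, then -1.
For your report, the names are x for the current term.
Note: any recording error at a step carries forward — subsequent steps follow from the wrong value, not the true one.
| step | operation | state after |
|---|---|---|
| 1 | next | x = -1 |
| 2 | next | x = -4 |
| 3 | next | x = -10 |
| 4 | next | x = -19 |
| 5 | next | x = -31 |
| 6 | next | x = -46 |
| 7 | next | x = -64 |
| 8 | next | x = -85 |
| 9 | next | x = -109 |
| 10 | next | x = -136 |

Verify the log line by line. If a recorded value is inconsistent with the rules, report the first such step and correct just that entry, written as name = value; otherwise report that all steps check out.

no error

step 1: x = 2*(-1) + (-1)*(-4) + (-3) = -1 -> verified
step 2: x = 2*(-1) + (-1)*(-1) + (-3) = -4 -> exactly as logged
step 3: x = 2*(-4) + (-1)*(-1) + (-3) = -10 -> no discrepancy
step 4: x = 2*(-10) + (-1)*(-4) + (-3) = -19 -> exactly as logged
step 5: x = 2*(-19) + (-1)*(-10) + (-3) = -31 -> verified
step 6: x = 2*(-31) + (-1)*(-19) + (-3) = -46 -> in agreement
step 7: x = 2*(-46) + (-1)*(-31) + (-3) = -64 -> exactly as logged
step 8: x = 2*(-64) + (-1)*(-46) + (-3) = -85 -> same as recorded
step 9: x = 2*(-85) + (-1)*(-64) + (-3) = -109 -> checks out
step 10: x = 2*(-109) + (-1)*(-85) + (-3) = -136 -> verified
The whole run recomputes cleanly — no discrepancies.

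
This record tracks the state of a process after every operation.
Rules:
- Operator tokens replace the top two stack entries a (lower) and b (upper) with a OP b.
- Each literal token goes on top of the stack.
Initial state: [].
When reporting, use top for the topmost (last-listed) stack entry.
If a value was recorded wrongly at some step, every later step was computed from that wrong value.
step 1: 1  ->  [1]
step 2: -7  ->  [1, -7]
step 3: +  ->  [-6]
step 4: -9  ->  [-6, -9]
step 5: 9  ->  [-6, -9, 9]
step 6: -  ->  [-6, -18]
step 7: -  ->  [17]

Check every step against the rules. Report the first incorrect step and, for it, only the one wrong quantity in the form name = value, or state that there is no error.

step 7, top = 12

Recomputing the run from the initial state:
step 1: [1]
step 2: [1, -7]
step 3: [-6]
step 4: [-6, -9]
step 5: [-6, -9, 9]
step 6: [-6, -18]
step 7: [12]
The first disagreement with the record is at step 7, where the value should be top = 12.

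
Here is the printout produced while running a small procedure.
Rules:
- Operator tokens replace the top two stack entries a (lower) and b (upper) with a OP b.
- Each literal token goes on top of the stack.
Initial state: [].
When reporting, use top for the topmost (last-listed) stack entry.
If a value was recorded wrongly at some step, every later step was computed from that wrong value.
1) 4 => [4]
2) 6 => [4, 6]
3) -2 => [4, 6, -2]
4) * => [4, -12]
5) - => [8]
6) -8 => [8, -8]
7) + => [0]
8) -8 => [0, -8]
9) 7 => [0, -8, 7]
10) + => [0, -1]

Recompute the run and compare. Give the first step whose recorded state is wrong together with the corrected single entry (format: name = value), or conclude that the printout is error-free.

step 5, top = 16

step 1: push 4: top = 4 -> same as recorded
step 2: push 6: top = 6 -> matches
step 3: push -2: top = -2 -> in agreement
step 4: 6 * -2 = -12 -> same as recorded
step 5: 4 - -12 = 16 -> this is not what the printout shows
Step 5 is the first one off; corrected, top = 16.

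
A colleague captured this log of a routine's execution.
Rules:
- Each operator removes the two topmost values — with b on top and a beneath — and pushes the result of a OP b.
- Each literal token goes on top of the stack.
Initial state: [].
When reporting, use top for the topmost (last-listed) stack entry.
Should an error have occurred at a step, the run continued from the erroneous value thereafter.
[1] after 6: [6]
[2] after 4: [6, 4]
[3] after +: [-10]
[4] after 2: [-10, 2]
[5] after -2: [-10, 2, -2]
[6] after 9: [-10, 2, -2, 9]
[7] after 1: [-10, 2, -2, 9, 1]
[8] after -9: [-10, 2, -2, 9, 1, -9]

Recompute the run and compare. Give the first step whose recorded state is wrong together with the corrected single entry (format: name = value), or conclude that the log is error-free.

Step 1: push 6: top = 6 — consistent with the log.
Step 2: push 4: top = 4 — confirmed correct.
Step 3: 6 + 4 = 10 — the log disagrees here.
First incorrect step: 3; the correct value is top = 10.

step 3, top = 10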